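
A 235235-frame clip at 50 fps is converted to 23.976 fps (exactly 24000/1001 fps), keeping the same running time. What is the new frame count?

Target frames = source frames × (target rate / source rate) = 235235 × (24000/1001)/(50) = 235235 × 480/1001 = 112800.

112800 frames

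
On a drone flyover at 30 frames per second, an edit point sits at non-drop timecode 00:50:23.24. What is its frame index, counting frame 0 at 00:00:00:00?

Total seconds to the label: (0 × 3600 + 50 × 60 + 23) = 3023.
Frame index = 3023 × 30 + 24 = 90714.

90714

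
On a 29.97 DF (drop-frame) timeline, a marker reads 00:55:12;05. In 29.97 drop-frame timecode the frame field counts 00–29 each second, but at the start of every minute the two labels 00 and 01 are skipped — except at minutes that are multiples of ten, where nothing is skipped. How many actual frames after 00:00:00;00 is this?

99265

Complete 10-minute blocks: 5, each 17982 frames → 89910.
Remaining 5 whole minutes in the current block: 1800 + 4 × 1798 = 8992 frames.
Within the current minute: 12 × 30 + 5 − 2 = 363 (labels ;00/;01 skipped at this minute). Total = 89910 + 8992 + 363 = 99265.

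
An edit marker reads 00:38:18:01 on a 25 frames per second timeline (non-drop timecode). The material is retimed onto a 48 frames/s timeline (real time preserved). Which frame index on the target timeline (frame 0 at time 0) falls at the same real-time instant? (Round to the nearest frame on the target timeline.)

frame 110306

Source frame index: (0×3600 + 38×60 + 18) × 25 + 1 = 57451.
Real time: 57451 / (25) = 57451/25 s.
Target frame: (57451/25) × (48) = 2757648/25 ≈ 110305.920 → 110306.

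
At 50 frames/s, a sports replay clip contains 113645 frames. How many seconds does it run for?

2272.9 seconds

Running time = 113645 / (50) = 2272.9 s.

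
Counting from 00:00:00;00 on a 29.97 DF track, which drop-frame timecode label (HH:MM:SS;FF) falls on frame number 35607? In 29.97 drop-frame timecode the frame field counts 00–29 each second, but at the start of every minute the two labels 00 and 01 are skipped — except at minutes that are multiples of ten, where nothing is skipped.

Each 10-minute DF block holds 10 × 60 × 30 − 9 × 2 = 17982 frames. 35607 ÷ 17982 → 1 full block, remainder 17625.
Within the partial block the first minute is 1800 frames and each further minute 1798, so 9 further minute boundaries passed. Total skipped labels = 18 × 1 + 2 × 9 = 36.
Non-drop label index = 35607 + 36 = 35643; at 30 labels/s that is 00:19:48:03, i.e. DF 00:19:48;03.

00:19:48;03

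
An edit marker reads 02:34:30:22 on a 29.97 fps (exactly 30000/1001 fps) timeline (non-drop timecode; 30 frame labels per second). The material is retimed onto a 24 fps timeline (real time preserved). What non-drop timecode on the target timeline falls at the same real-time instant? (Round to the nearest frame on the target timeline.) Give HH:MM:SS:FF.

02:34:40:00

Source frame index: (2×3600 + 34×60 + 30) × 30 + 22 = 278122.
Real time: 278122 / (30000/1001) = 139200061/15000 s.
Target frame: (139200061/15000) × (24) = 139200061/625 ≈ 222720.098 → 222720.
At 24 labels/s: frame 222720 → 02:34:40:00.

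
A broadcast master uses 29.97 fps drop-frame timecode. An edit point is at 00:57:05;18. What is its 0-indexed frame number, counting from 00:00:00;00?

Complete 10-minute blocks: 5, each 17982 frames → 89910.
Remaining 7 whole minutes in the current block: 1800 + 6 × 1798 = 12588 frames.
Within the current minute: 5 × 30 + 18 − 2 = 166 (labels ;00/;01 skipped at this minute). Total = 89910 + 12588 + 166 = 102664.

102664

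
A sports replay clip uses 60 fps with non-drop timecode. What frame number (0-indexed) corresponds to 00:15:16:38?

frame 54998

Total seconds to the label: (0 × 3600 + 15 × 60 + 16) = 916.
Frame index = 916 × 60 + 38 = 54998.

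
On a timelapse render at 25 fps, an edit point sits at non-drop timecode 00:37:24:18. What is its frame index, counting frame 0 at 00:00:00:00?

Total seconds to the label: (0 × 3600 + 37 × 60 + 24) = 2244.
Frame index = 2244 × 25 + 18 = 56118.

frame 56118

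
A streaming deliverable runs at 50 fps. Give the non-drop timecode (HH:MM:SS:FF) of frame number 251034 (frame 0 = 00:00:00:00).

01:23:40:34

251034 ÷ 50 = 5020 full seconds, remainder 34 frames.
5020 s = 1 h 23 min 40 s.
Timecode: 01:23:40:34.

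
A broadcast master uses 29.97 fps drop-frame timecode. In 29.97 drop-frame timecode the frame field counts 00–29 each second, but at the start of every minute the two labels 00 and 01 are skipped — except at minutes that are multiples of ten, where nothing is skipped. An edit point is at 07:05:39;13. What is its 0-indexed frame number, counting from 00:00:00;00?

765417

Complete 10-minute blocks: 42, each 17982 frames → 755244.
Remaining 5 whole minutes in the current block: 1800 + 4 × 1798 = 8992 frames.
Within the current minute: 39 × 30 + 13 − 2 = 1181 (labels ;00/;01 skipped at this minute). Total = 755244 + 8992 + 1181 = 765417.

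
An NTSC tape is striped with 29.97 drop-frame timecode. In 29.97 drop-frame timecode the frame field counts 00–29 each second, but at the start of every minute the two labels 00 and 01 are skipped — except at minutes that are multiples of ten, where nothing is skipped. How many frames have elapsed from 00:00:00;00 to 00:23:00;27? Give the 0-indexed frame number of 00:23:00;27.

41385

Complete 10-minute blocks: 2, each 17982 frames → 35964.
Remaining 3 whole minutes in the current block: 1800 + 2 × 1798 = 5396 frames.
Within the current minute: 0 × 30 + 27 − 2 = 25 (labels ;00/;01 skipped at this minute). Total = 35964 + 5396 + 25 = 41385.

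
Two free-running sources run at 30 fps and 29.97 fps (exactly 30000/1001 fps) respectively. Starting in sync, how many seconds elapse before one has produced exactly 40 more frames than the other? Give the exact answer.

4004/3 seconds

The gap grows by |30000/1001 − 30| = 30/1001 frames per second.
Time for a 40-frame gap: 40 ÷ (30/1001) = 4004/3 s.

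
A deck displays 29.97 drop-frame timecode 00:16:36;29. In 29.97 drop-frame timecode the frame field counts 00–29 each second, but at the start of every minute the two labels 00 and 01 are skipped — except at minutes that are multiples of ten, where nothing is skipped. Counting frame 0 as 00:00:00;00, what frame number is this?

29879

As if non-drop at 30 labels/s: (0 × 3600 + 16 × 60 + 36) × 30 + 29 = 29909.
Minute boundaries passed: 16; those not divisible by 10: 16 − 1 = 15; dropped labels = 2 × 15 = 30.
Actual frame index = 29909 − 30 = 29879.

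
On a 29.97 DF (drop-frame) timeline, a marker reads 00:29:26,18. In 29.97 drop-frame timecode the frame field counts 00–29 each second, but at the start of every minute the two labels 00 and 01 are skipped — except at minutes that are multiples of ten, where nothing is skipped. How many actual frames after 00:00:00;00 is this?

Complete 10-minute blocks: 2, each 17982 frames → 35964.
Remaining 9 whole minutes in the current block: 1800 + 8 × 1798 = 16184 frames.
Within the current minute: 26 × 30 + 18 − 2 = 796 (labels ;00/;01 skipped at this minute). Total = 35964 + 16184 + 796 = 52944.

52944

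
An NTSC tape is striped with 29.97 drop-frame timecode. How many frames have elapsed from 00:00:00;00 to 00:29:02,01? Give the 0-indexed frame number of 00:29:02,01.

As if non-drop at 30 labels/s: (0 × 3600 + 29 × 60 + 2) × 30 + 1 = 52261.
Minute boundaries passed: 29; those not divisible by 10: 29 − 2 = 27; dropped labels = 2 × 27 = 54.
Actual frame index = 52261 − 54 = 52207.

52207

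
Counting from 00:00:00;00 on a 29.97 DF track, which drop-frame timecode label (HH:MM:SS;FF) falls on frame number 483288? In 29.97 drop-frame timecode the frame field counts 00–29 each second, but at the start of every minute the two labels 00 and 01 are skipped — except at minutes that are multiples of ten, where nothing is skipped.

04:28:45;22

Ten DF minutes hold 17982 frames, so frame 483288 lies in block 26 (frames 467532–485513) with 15756 frames into that block.
The block's first minute is 1800 frames and the rest 1798 each; 15756 frames reaches minute 8, so 26 × 18 + 8 × 2 = 484 labels have been skipped so far.
Adding those back, label number 483288 + 484 = 483772 at 30 labels/s is 16125 s + 22 f = 4 h 28 min 45 s frame 22, i.e. 04:28:45;22.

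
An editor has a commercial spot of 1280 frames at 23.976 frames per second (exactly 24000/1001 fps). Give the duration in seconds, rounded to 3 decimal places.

53.387 seconds

Running time = 1280 × 1001/24000 = 4004/75 s ≈ 53.387 s.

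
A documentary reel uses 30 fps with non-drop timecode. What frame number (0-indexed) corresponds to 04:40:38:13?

frame 505153

Total seconds to the label: (4 × 3600 + 40 × 60 + 38) = 16838.
Frame index = 16838 × 30 + 13 = 505153.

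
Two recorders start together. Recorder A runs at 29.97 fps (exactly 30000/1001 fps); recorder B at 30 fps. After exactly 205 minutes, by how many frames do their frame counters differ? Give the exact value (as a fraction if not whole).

205 min = 12300 s.
A emits 30000/1001 × 12300 = 369000000/1001 frames; B emits 30 × 12300 = 369000.
Difference = 369000/1001 frames (≈ 368.6314); B is ahead of A.

369000/1001 frames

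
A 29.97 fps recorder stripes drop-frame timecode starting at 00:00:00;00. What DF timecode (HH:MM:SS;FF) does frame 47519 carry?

Ten DF minutes hold 17982 frames, so frame 47519 lies in block 2 (frames 35964–53945) with 11555 frames into that block.
The block's first minute is 1800 frames and the rest 1798 each; 11555 frames reaches minute 6, so 2 × 18 + 6 × 2 = 48 labels have been skipped so far.
Adding those back, label number 47519 + 48 = 47567 at 30 labels/s is 1585 s + 17 f = 0 h 26 min 25 s frame 17, i.e. 00:26:25;17.

00:26:25;17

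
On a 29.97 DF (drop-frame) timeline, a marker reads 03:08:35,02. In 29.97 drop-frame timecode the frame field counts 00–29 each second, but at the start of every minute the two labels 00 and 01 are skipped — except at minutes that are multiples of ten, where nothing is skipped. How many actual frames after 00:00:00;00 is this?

339112

As if non-drop at 30 labels/s: (3 × 3600 + 8 × 60 + 35) × 30 + 2 = 339452.
Minute boundaries passed: 188; those not divisible by 10: 188 − 18 = 170; dropped labels = 2 × 170 = 340.
Actual frame index = 339452 − 340 = 339112.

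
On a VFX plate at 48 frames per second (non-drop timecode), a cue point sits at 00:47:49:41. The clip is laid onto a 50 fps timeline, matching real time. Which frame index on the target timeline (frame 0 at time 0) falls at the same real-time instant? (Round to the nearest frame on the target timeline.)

Source frame index: (0×3600 + 47×60 + 49) × 48 + 41 = 137753.
Real time: 137753 / (48) = 137753/48 s.
Target frame: (137753/48) × (50) = 3443825/24 ≈ 143492.708 → 143493.

frame 143493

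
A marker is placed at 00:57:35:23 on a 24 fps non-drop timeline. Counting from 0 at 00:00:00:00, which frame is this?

frame 82943

Total seconds to the label: (0 × 3600 + 57 × 60 + 35) = 3455.
Frame index = 3455 × 24 + 23 = 82943.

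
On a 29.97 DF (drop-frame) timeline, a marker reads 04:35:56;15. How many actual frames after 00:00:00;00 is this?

496199

Complete 10-minute blocks: 27, each 17982 frames → 485514.
Remaining 5 whole minutes in the current block: 1800 + 4 × 1798 = 8992 frames.
Within the current minute: 56 × 30 + 15 − 2 = 1693 (labels ;00/;01 skipped at this minute). Total = 485514 + 8992 + 1693 = 496199.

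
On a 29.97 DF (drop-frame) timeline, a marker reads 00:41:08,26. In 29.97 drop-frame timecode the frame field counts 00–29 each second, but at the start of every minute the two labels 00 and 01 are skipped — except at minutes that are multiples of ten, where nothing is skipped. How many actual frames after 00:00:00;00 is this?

73992

As if non-drop at 30 labels/s: (0 × 3600 + 41 × 60 + 8) × 30 + 26 = 74066.
Minute boundaries passed: 41; those not divisible by 10: 41 − 4 = 37; dropped labels = 2 × 37 = 74.
Actual frame index = 74066 − 74 = 73992.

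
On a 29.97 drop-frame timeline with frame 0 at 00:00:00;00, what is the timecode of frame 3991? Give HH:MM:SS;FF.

00:02:13;05

Ten DF minutes hold 17982 frames, so frame 3991 lies in block 0 (frames 0–17981) with 3991 frames into that block.
The block's first minute is 1800 frames and the rest 1798 each; 3991 frames reaches minute 2, so 0 × 18 + 2 × 2 = 4 labels have been skipped so far.
Adding those back, label number 3991 + 4 = 3995 at 30 labels/s is 133 s + 5 f = 0 h 2 min 13 s frame 5, i.e. 00:02:13;05.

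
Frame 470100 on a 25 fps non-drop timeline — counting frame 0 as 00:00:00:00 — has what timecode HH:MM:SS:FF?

05:13:24:00

470100 ÷ 25 = 18804 full seconds, remainder 0 frames.
18804 s = 5 h 13 min 24 s.
Timecode: 05:13:24:00.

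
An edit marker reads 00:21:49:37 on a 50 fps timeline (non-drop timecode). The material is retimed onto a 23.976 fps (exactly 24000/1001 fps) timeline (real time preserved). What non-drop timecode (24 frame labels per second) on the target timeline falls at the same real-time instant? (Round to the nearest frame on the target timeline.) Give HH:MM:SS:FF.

Source frame index: (0×3600 + 21×60 + 49) × 50 + 37 = 65487.
Real time: 65487 / (50) = 65487/50 s.
Target frame: (65487/50) × (24000/1001) = 31433760/1001 ≈ 31402.358 → 31402.
At 24 labels/s: frame 31402 → 00:21:48:10.

00:21:48:10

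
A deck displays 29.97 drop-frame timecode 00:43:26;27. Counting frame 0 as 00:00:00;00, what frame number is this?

78129

As if non-drop at 30 labels/s: (0 × 3600 + 43 × 60 + 26) × 30 + 27 = 78207.
Minute boundaries passed: 43; those not divisible by 10: 43 − 4 = 39; dropped labels = 2 × 39 = 78.
Actual frame index = 78207 − 78 = 78129.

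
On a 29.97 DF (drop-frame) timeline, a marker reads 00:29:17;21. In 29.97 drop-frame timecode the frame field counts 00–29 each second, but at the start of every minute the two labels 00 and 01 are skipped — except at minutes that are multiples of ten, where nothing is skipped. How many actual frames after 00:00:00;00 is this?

52677

As if non-drop at 30 labels/s: (0 × 3600 + 29 × 60 + 17) × 30 + 21 = 52731.
Minute boundaries passed: 29; those not divisible by 10: 29 − 2 = 27; dropped labels = 2 × 27 = 54.
Actual frame index = 52731 − 54 = 52677.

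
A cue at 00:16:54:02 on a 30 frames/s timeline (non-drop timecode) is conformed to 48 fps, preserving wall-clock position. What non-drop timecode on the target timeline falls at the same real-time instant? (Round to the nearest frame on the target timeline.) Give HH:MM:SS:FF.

Source frame index: (0×3600 + 16×60 + 54) × 30 + 2 = 30422.
Real time: 30422 / (30) = 15211/15 s.
Target frame: (15211/15) × (48) = 243376/5 ≈ 48675.200 → 48675.
At 48 labels/s: frame 48675 → 00:16:54:03.

00:16:54:03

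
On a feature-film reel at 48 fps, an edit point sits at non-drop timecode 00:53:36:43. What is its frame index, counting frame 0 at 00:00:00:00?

frame 154411

Total seconds to the label: (0 × 3600 + 53 × 60 + 36) = 3216.
Frame index = 3216 × 48 + 43 = 154411.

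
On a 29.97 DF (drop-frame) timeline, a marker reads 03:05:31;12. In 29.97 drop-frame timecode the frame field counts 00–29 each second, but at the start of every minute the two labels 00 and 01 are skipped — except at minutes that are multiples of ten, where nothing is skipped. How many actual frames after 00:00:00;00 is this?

Complete 10-minute blocks: 18, each 17982 frames → 323676.
Remaining 5 whole minutes in the current block: 1800 + 4 × 1798 = 8992 frames.
Within the current minute: 31 × 30 + 12 − 2 = 940 (labels ;00/;01 skipped at this minute). Total = 323676 + 8992 + 940 = 333608.

333608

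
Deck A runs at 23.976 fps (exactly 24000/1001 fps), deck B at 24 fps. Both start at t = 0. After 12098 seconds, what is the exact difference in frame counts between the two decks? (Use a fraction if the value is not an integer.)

A emits 24000/1001 × 12098 = 290352000/1001 frames; B emits 24 × 12098 = 290352.
Difference = 290352/1001 frames (≈ 290.0619); B is ahead of A.

290352/1001 frames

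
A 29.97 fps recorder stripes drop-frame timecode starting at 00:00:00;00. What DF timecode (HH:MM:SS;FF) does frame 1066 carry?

Each 10-minute DF block holds 10 × 60 × 30 − 9 × 2 = 17982 frames. 1066 ÷ 17982 → 0 full blocks, remainder 1066.
Within the partial block the first minute is 1800 frames and each further minute 1798, so 0 further minute boundaries passed. Total skipped labels = 18 × 0 + 2 × 0 = 0.
Non-drop label index = 1066 + 0 = 1066; at 30 labels/s that is 00:00:35:16, i.e. DF 00:00:35;16.

00:00:35;16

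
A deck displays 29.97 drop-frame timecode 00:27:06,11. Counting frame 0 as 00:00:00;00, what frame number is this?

48741

Complete 10-minute blocks: 2, each 17982 frames → 35964.
Remaining 7 whole minutes in the current block: 1800 + 6 × 1798 = 12588 frames.
Within the current minute: 6 × 30 + 11 − 2 = 189 (labels ;00/;01 skipped at this minute). Total = 35964 + 12588 + 189 = 48741.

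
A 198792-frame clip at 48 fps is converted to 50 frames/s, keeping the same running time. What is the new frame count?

Target frames = source frames × (target rate / source rate) = 198792 × (50)/(48) = 198792 × 25/24 = 207075.

207075 frames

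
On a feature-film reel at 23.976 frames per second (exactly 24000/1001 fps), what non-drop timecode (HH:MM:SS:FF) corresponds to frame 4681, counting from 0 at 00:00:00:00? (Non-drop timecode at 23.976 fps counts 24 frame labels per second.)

4681 ÷ 24 = 195 full seconds, remainder 1 frame.
195 s = 0 h 3 min 15 s.
Timecode: 00:03:15:01.

00:03:15:01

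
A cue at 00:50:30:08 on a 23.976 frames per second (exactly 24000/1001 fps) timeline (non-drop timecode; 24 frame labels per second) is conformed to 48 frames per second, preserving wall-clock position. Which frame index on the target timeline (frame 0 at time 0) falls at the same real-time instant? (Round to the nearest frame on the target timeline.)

Source frame index: (0×3600 + 50×60 + 30) × 24 + 8 = 72728.
Real time: 72728 / (24000/1001) = 9100091/3000 s.
Target frame: (9100091/3000) × (48) = 18200182/125 ≈ 145601.456 → 145601.

frame 145601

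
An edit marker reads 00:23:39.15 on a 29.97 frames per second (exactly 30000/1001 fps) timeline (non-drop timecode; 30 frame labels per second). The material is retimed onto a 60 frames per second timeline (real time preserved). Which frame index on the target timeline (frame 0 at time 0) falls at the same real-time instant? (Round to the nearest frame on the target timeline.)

Source frame index: (0×3600 + 23×60 + 39) × 30 + 15 = 42585.
Real time: 42585 / (30000/1001) = 2841839/2000 s.
Target frame: (2841839/2000) × (60) = 8525517/100 ≈ 85255.170 → 85255.

frame 85255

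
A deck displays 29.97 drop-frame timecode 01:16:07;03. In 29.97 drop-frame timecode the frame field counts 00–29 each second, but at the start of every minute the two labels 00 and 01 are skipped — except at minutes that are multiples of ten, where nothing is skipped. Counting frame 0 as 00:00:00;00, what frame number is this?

136875

As if non-drop at 30 labels/s: (1 × 3600 + 16 × 60 + 7) × 30 + 3 = 137013.
Minute boundaries passed: 76; those not divisible by 10: 76 − 7 = 69; dropped labels = 2 × 69 = 138.
Actual frame index = 137013 − 138 = 136875.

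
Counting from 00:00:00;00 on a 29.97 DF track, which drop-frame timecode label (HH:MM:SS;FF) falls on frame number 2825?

00:01:34;07

Ten DF minutes hold 17982 frames, so frame 2825 lies in block 0 (frames 0–17981) with 2825 frames into that block.
The block's first minute is 1800 frames and the rest 1798 each; 2825 frames reaches minute 1, so 0 × 18 + 1 × 2 = 2 labels have been skipped so far.
Adding those back, label number 2825 + 2 = 2827 at 30 labels/s is 94 s + 7 f = 0 h 1 min 34 s frame 7, i.e. 00:01:34;07.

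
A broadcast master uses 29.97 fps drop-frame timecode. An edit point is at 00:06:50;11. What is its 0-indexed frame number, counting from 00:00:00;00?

Complete 10-minute blocks: 0, each 17982 frames → 0.
Remaining 6 whole minutes in the current block: 1800 + 5 × 1798 = 10790 frames.
Within the current minute: 50 × 30 + 11 − 2 = 1509 (labels ;00/;01 skipped at this minute). Total = 0 + 10790 + 1509 = 12299.

12299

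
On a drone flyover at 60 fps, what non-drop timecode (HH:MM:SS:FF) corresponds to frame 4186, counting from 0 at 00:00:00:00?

4186 ÷ 60 = 69 full seconds, remainder 46 frames.
69 s = 0 h 1 min 9 s.
Timecode: 00:01:09:46.

00:01:09:46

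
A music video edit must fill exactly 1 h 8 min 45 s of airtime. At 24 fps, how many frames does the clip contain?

99000 frames

1 h 8 min 45 s = 4125 s.
Frames = 4125 × 24 = 99000.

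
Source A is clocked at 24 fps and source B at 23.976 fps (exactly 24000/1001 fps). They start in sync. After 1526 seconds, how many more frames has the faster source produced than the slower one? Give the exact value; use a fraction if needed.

A emits 24 × 1526 = 36624 frames; B emits 24000/1001 × 1526 = 5232000/143.
Difference = 5232/143 frames (≈ 36.5874); B is behind A.

5232/143 frames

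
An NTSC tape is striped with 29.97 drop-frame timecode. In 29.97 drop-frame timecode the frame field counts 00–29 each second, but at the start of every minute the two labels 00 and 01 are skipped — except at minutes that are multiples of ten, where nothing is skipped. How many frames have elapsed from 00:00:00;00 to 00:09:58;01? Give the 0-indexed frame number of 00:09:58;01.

As if non-drop at 30 labels/s: (0 × 3600 + 9 × 60 + 58) × 30 + 1 = 17941.
Minute boundaries passed: 9; those not divisible by 10: 9 − 0 = 9; dropped labels = 2 × 9 = 18.
Actual frame index = 17941 − 18 = 17923.

17923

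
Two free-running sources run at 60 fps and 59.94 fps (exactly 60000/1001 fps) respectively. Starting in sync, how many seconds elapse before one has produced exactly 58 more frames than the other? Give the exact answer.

The gap grows by |60000/1001 − 60| = 60/1001 frames per second.
Time for a 58-frame gap: 58 ÷ (60/1001) = 29029/30 s.

29029/30 seconds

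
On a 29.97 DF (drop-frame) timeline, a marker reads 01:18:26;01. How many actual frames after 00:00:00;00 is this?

As if non-drop at 30 labels/s: (1 × 3600 + 18 × 60 + 26) × 30 + 1 = 141181.
Minute boundaries passed: 78; those not divisible by 10: 78 − 7 = 71; dropped labels = 2 × 71 = 142.
Actual frame index = 141181 − 142 = 141039.

141039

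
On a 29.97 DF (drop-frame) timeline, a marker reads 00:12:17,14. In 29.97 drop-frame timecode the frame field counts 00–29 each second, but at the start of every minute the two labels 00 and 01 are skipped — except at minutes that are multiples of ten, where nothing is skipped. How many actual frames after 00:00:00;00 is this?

Complete 10-minute blocks: 1, each 17982 frames → 17982.
Remaining 2 whole minutes in the current block: 1800 + 1 × 1798 = 3598 frames.
Within the current minute: 17 × 30 + 14 − 2 = 522 (labels ;00/;01 skipped at this minute). Total = 17982 + 3598 + 522 = 22102.

22102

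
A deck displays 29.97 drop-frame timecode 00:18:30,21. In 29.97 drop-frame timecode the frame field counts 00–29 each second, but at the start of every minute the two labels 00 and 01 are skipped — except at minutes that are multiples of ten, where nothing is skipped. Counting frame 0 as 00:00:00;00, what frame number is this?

33287

As if non-drop at 30 labels/s: (0 × 3600 + 18 × 60 + 30) × 30 + 21 = 33321.
Minute boundaries passed: 18; those not divisible by 10: 18 − 1 = 17; dropped labels = 2 × 17 = 34.
Actual frame index = 33321 − 34 = 33287.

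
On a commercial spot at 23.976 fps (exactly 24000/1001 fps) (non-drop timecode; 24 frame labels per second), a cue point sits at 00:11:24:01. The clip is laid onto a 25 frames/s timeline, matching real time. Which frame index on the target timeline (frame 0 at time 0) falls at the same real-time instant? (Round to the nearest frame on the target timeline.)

Source frame index: (0×3600 + 11×60 + 24) × 24 + 1 = 16417.
Real time: 16417 / (24000/1001) = 16433417/24000 s.
Target frame: (16433417/24000) × (25) = 16433417/960 ≈ 17118.143 → 17118.

frame 17118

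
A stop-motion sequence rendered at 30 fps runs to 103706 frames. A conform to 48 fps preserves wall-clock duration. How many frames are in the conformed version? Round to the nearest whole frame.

Frames at target rate = 103706 × (48) / (30) = 829648/5 ≈ 165929.600.
Nearest whole frame: 165930.

165930 frames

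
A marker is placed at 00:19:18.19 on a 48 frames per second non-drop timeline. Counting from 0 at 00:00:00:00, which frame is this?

frame 55603

Total seconds to the label: (0 × 3600 + 19 × 60 + 18) = 1158.
Frame index = 1158 × 48 + 19 = 55603.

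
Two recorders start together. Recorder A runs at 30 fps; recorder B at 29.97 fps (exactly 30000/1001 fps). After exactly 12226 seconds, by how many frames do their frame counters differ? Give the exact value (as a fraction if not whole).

366780/1001 frames

A emits 30 × 12226 = 366780 frames; B emits 30000/1001 × 12226 = 366780000/1001.
Difference = 366780/1001 frames (≈ 366.4136); B is behind A.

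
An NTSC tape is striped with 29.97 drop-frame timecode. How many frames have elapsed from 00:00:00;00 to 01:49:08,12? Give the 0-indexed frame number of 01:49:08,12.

196254

As if non-drop at 30 labels/s: (1 × 3600 + 49 × 60 + 8) × 30 + 12 = 196452.
Minute boundaries passed: 109; those not divisible by 10: 109 − 10 = 99; dropped labels = 2 × 99 = 198.
Actual frame index = 196452 − 198 = 196254.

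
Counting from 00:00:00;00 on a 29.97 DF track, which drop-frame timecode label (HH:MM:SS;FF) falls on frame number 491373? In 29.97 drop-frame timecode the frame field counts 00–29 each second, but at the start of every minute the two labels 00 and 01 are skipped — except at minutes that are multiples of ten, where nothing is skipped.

04:33:15;15

Each 10-minute DF block holds 10 × 60 × 30 − 9 × 2 = 17982 frames. 491373 ÷ 17982 → 27 full blocks, remainder 5859.
Within the partial block the first minute is 1800 frames and each further minute 1798, so 3 further minute boundaries passed. Total skipped labels = 18 × 27 + 2 × 3 = 492.
Non-drop label index = 491373 + 492 = 491865; at 30 labels/s that is 04:33:15:15, i.e. DF 04:33:15;15.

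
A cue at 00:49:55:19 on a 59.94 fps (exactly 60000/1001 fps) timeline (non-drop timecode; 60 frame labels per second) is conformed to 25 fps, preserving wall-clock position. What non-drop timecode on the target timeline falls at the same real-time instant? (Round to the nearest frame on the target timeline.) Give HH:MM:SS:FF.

Source frame index: (0×3600 + 49×60 + 55) × 60 + 19 = 179719.
Real time: 179719 / (60000/1001) = 179898719/60000 s.
Target frame: (179898719/60000) × (25) = 179898719/2400 ≈ 74957.800 → 74958.
At 25 labels/s: frame 74958 → 00:49:58:08.

00:49:58:08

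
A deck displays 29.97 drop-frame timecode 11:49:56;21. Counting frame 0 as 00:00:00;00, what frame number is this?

As if non-drop at 30 labels/s: (11 × 3600 + 49 × 60 + 56) × 30 + 21 = 1277901.
Minute boundaries passed: 709; those not divisible by 10: 709 − 70 = 639; dropped labels = 2 × 639 = 1278.
Actual frame index = 1277901 − 1278 = 1276623.

1276623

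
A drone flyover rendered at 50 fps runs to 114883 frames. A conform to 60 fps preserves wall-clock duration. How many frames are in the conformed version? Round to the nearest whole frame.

137860 frames

Frames at target rate = 114883 × (60) / (50) = 689298/5 ≈ 137859.600.
Nearest whole frame: 137860.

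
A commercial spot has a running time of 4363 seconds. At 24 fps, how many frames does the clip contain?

104712 frames

Frames = 4363 × 24 = 104712.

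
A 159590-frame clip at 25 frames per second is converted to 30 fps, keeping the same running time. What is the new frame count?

191508 frames

Target frames = source frames × (target rate / source rate) = 159590 × (30)/(25) = 159590 × 6/5 = 191508.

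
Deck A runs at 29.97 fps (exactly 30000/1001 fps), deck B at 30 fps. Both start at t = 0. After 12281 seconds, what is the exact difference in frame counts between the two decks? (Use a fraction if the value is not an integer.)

A emits 30000/1001 × 12281 = 368430000/1001 frames; B emits 30 × 12281 = 368430.
Difference = 368430/1001 frames (≈ 368.0619); B is ahead of A.

368430/1001 frames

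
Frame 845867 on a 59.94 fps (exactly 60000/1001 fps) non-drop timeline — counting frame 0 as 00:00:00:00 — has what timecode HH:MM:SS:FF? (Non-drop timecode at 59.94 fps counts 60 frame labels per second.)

03:54:57:47

845867 ÷ 60 = 14097 full seconds, remainder 47 frames.
14097 s = 3 h 54 min 57 s.
Timecode: 03:54:57:47.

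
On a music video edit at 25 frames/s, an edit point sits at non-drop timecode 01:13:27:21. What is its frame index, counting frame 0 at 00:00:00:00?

frame 110196

Total seconds to the label: (1 × 3600 + 13 × 60 + 27) = 4407.
Frame index = 4407 × 25 + 21 = 110196.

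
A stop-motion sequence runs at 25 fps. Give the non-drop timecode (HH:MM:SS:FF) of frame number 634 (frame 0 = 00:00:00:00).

00:00:25:09

634 ÷ 25 = 25 full seconds, remainder 9 frames.
25 s = 0 h 0 min 25 s.
Timecode: 00:00:25:09.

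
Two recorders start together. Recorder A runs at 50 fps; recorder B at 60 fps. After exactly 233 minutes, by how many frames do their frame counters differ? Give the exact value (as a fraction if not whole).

139800 frames

233 min = 13980 s.
A emits 50 × 13980 = 699000 frames; B emits 60 × 13980 = 838800.
Difference = 139800 frames; B is ahead of A.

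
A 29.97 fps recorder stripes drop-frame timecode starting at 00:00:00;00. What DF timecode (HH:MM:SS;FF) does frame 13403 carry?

Ten DF minutes hold 17982 frames, so frame 13403 lies in block 0 (frames 0–17981) with 13403 frames into that block.
The block's first minute is 1800 frames and the rest 1798 each; 13403 frames reaches minute 7, so 0 × 18 + 7 × 2 = 14 labels have been skipped so far.
Adding those back, label number 13403 + 14 = 13417 at 30 labels/s is 447 s + 7 f = 0 h 7 min 27 s frame 7, i.e. 00:07:27;07.

00:07:27;07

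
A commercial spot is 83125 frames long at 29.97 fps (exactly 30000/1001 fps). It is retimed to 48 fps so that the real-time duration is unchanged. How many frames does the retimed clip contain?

Target frames = source frames × (target rate / source rate) = 83125 × (48)/(30000/1001) = 83125 × 1001/625 = 133133.

133133 frames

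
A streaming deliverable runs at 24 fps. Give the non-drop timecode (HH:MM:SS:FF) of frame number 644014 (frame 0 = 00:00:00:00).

07:27:13:22

644014 ÷ 24 = 26833 full seconds, remainder 22 frames.
26833 s = 7 h 27 min 13 s.
Timecode: 07:27:13:22.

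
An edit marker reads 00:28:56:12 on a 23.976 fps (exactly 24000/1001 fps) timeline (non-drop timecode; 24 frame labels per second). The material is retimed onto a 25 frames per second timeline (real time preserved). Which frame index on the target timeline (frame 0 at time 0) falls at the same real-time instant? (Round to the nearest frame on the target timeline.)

frame 43456

Source frame index: (0×3600 + 28×60 + 56) × 24 + 12 = 41676.
Real time: 41676 / (24000/1001) = 3476473/2000 s.
Target frame: (3476473/2000) × (25) = 3476473/80 ≈ 43455.912 → 43456.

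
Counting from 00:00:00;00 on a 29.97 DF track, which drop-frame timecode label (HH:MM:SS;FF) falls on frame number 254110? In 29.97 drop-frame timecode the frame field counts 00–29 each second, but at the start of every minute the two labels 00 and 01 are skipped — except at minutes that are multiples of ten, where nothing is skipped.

Each 10-minute DF block holds 10 × 60 × 30 − 9 × 2 = 17982 frames. 254110 ÷ 17982 → 14 full blocks, remainder 2362.
Within the partial block the first minute is 1800 frames and each further minute 1798, so 1 further minute boundary passed. Total skipped labels = 18 × 14 + 2 × 1 = 254.
Non-drop label index = 254110 + 254 = 254364; at 30 labels/s that is 02:21:18:24, i.e. DF 02:21:18;24.

02:21:18;24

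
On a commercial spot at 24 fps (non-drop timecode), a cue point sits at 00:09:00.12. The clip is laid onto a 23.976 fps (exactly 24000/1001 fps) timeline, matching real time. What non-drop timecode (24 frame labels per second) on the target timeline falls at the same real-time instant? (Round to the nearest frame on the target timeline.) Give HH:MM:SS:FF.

Source frame index: (0×3600 + 9×60 + 0) × 24 + 12 = 12972.
Real time: 12972 / (24) = 1081/2 s.
Target frame: (1081/2) × (24000/1001) = 12972000/1001 ≈ 12959.041 → 12959.
At 24 labels/s: frame 12959 → 00:08:59:23.

00:08:59:23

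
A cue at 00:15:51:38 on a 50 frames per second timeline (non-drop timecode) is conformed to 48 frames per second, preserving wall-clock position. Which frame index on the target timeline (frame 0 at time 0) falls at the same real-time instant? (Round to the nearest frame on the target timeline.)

frame 45684

Source frame index: (0×3600 + 15×60 + 51) × 50 + 38 = 47588.
Real time: 47588 / (50) = 23794/25 s.
Target frame: (23794/25) × (48) = 1142112/25 ≈ 45684.480 → 45684.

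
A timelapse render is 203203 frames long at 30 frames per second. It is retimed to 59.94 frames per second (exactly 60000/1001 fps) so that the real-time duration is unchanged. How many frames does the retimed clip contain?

Target frames = source frames × (target rate / source rate) = 203203 × (60000/1001)/(30) = 203203 × 2000/1001 = 406000.

406000 frames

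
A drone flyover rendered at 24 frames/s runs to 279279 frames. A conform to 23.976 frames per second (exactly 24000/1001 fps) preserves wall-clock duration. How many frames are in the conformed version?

Target frames = source frames × (target rate / source rate) = 279279 × (24000/1001)/(24) = 279279 × 1000/1001 = 279000.

279000 frames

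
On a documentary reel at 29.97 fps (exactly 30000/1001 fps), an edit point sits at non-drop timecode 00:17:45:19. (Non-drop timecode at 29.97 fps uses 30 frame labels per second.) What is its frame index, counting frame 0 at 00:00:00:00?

31969

Total seconds to the label: (0 × 3600 + 17 × 60 + 45) = 1065.
Frame index = 1065 × 30 + 19 = 31969.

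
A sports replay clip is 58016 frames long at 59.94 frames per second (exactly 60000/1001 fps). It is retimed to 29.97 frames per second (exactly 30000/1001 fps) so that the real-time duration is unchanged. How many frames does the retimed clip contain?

29008 frames

Target frames = source frames × (target rate / source rate) = 58016 × (30000/1001)/(60000/1001) = 58016 × 1/2 = 29008.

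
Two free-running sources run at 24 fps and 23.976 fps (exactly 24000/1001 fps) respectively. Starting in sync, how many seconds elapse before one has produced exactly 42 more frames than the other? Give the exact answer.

1751.75 seconds

The gap grows by |24000/1001 − 24| = 24/1001 frames per second.
Time for a 42-frame gap: 42 ÷ (24/1001) = 1751.75 s.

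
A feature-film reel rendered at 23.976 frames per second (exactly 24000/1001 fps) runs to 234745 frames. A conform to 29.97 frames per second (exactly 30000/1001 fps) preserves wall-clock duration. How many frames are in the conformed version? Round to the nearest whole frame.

293431 frames

Frames at target rate = 234745 × (30000/1001) / (24000/1001) = 1173725/4 ≈ 293431.250.
Nearest whole frame: 293431.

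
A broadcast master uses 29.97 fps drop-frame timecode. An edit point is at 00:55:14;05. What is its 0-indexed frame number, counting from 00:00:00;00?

Complete 10-minute blocks: 5, each 17982 frames → 89910.
Remaining 5 whole minutes in the current block: 1800 + 4 × 1798 = 8992 frames.
Within the current minute: 14 × 30 + 5 − 2 = 423 (labels ;00/;01 skipped at this minute). Total = 89910 + 8992 + 423 = 99325.

99325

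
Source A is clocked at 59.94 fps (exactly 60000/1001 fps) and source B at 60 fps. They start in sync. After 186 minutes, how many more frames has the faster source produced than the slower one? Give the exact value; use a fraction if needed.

669600/1001 frames

186 min = 11160 s.
A emits 60000/1001 × 11160 = 669600000/1001 frames; B emits 60 × 11160 = 669600.
Difference = 669600/1001 frames (≈ 668.9311); B is ahead of A.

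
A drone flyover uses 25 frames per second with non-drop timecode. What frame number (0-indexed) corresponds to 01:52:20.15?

Total seconds to the label: (1 × 3600 + 52 × 60 + 20) = 6740.
Frame index = 6740 × 25 + 15 = 168515.

frame 168515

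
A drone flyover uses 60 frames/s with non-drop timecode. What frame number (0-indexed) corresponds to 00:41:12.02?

148322

Total seconds to the label: (0 × 3600 + 41 × 60 + 12) = 2472.
Frame index = 2472 × 60 + 2 = 148322.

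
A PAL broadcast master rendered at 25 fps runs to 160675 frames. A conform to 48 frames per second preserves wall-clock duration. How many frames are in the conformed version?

Target frames = source frames × (target rate / source rate) = 160675 × (48)/(25) = 160675 × 48/25 = 308496.

308496 frames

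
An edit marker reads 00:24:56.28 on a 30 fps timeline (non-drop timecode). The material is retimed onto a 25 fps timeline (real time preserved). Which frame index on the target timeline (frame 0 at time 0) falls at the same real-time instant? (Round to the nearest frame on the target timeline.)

frame 37423

Source frame index: (0×3600 + 24×60 + 56) × 30 + 28 = 44908.
Real time: 44908 / (30) = 22454/15 s.
Target frame: (22454/15) × (25) = 112270/3 ≈ 37423.333 → 37423.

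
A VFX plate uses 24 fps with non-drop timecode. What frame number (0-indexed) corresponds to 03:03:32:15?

Total seconds to the label: (3 × 3600 + 3 × 60 + 32) = 11012.
Frame index = 11012 × 24 + 15 = 264303.

264303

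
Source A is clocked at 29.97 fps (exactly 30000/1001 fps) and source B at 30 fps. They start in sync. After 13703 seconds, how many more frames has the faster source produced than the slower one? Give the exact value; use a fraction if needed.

411090/1001 frames

A emits 30000/1001 × 13703 = 411090000/1001 frames; B emits 30 × 13703 = 411090.
Difference = 411090/1001 frames (≈ 410.6793); B is ahead of A.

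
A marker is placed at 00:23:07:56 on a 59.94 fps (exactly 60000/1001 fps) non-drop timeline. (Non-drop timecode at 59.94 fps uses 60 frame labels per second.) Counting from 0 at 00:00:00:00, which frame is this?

Total seconds to the label: (0 × 3600 + 23 × 60 + 7) = 1387.
Frame index = 1387 × 60 + 56 = 83276.

frame 83276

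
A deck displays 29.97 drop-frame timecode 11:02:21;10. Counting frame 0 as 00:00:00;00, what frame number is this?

As if non-drop at 30 labels/s: (11 × 3600 + 2 × 60 + 21) × 30 + 10 = 1192240.
Minute boundaries passed: 662; those not divisible by 10: 662 − 66 = 596; dropped labels = 2 × 596 = 1192.
Actual frame index = 1192240 − 1192 = 1191048.

1191048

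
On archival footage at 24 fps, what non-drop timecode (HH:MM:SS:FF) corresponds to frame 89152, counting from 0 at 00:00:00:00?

01:01:54:16

89152 ÷ 24 = 3714 full seconds, remainder 16 frames.
3714 s = 1 h 1 min 54 s.
Timecode: 01:01:54:16.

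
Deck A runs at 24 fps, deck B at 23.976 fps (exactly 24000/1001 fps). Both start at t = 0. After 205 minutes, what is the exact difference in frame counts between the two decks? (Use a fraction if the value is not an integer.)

205 min = 12300 s.
A emits 24 × 12300 = 295200 frames; B emits 24000/1001 × 12300 = 295200000/1001.
Difference = 295200/1001 frames (≈ 294.9051); B is behind A.

295200/1001 frames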